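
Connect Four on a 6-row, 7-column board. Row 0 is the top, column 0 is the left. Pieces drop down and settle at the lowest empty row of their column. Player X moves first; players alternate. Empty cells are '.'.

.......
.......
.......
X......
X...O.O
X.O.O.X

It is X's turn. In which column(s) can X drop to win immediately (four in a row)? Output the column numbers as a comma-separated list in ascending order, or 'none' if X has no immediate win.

Answer: 0

Derivation:
col 0: drop X → WIN!
col 1: drop X → no win
col 2: drop X → no win
col 3: drop X → no win
col 4: drop X → no win
col 5: drop X → no win
col 6: drop X → no win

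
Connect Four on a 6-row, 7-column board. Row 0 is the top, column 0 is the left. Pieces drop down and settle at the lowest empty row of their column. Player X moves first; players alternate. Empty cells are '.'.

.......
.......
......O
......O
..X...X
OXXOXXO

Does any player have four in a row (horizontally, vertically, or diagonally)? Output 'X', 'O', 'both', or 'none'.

none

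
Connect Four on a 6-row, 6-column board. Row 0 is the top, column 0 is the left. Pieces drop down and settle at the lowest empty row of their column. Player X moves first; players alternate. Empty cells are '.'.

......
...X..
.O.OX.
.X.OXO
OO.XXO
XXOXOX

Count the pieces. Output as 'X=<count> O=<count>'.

X=10 O=9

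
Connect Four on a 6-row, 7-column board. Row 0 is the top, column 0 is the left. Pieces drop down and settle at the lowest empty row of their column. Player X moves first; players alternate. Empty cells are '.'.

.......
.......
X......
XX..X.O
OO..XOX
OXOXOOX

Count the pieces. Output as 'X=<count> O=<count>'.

X=9 O=8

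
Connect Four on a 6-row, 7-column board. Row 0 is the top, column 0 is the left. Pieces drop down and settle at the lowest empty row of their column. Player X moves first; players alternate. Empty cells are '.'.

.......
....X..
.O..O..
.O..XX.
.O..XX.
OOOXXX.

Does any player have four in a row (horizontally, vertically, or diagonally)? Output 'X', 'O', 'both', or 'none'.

O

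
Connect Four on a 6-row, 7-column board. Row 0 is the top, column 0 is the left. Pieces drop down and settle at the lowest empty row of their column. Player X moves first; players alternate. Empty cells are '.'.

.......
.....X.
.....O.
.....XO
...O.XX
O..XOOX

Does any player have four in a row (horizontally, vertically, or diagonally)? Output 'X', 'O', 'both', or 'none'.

none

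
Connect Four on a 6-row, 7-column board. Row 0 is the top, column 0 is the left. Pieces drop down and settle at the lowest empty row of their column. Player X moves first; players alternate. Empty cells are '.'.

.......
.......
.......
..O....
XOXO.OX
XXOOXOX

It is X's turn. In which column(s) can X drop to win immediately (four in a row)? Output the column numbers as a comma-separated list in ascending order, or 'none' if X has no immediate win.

col 0: drop X → no win
col 1: drop X → no win
col 2: drop X → no win
col 3: drop X → no win
col 4: drop X → no win
col 5: drop X → no win
col 6: drop X → no win

Answer: none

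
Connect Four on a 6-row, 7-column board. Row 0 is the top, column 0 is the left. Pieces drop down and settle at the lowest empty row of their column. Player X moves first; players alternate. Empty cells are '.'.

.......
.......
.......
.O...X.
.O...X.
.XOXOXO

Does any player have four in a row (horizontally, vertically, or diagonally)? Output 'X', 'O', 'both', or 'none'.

none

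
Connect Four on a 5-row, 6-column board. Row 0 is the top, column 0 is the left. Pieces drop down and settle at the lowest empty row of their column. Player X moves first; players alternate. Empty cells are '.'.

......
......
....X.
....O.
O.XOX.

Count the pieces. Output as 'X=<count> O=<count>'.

X=3 O=3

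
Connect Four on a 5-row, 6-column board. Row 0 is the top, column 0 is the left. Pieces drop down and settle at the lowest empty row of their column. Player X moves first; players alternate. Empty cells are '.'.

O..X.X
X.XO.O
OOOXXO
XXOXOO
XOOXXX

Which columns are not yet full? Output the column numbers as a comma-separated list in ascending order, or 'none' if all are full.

col 0: top cell = 'O' → FULL
col 1: top cell = '.' → open
col 2: top cell = '.' → open
col 3: top cell = 'X' → FULL
col 4: top cell = '.' → open
col 5: top cell = 'X' → FULL

Answer: 1,2,4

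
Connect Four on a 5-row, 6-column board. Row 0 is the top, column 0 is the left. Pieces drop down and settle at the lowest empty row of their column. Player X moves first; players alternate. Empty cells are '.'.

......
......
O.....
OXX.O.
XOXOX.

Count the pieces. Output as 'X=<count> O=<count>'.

X=5 O=5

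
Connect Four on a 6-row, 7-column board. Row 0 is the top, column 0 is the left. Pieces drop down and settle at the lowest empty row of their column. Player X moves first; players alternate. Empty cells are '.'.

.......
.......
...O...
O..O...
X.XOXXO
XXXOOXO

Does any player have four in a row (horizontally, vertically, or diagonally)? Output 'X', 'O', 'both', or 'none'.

O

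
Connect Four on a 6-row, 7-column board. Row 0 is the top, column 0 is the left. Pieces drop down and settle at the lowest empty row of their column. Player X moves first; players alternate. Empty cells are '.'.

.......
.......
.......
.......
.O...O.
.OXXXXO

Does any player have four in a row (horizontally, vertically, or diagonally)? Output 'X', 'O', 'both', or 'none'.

X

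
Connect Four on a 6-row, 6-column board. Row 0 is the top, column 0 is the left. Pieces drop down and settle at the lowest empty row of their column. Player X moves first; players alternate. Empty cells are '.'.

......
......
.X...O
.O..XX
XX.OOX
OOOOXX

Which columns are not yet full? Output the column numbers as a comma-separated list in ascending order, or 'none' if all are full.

col 0: top cell = '.' → open
col 1: top cell = '.' → open
col 2: top cell = '.' → open
col 3: top cell = '.' → open
col 4: top cell = '.' → open
col 5: top cell = '.' → open

Answer: 0,1,2,3,4,5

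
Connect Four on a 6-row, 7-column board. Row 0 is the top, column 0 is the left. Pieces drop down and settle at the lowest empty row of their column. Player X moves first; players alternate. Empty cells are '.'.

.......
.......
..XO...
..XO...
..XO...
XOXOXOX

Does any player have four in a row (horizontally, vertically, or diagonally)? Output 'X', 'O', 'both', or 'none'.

both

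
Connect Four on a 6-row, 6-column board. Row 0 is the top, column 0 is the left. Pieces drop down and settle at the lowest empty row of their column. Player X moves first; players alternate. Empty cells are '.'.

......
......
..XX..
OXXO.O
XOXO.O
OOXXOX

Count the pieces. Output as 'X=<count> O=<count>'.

X=9 O=9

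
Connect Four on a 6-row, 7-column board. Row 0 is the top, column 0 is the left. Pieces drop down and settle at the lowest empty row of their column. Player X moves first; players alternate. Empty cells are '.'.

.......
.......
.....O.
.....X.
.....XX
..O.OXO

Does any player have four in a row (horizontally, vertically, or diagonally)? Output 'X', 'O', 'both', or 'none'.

none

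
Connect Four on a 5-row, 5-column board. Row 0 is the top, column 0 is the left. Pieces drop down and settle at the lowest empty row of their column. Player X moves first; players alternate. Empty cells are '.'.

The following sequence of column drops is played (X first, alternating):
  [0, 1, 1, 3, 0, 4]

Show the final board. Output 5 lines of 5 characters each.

Answer: .....
.....
.....
XX...
XO.OO

Derivation:
Move 1: X drops in col 0, lands at row 4
Move 2: O drops in col 1, lands at row 4
Move 3: X drops in col 1, lands at row 3
Move 4: O drops in col 3, lands at row 4
Move 5: X drops in col 0, lands at row 3
Move 6: O drops in col 4, lands at row 4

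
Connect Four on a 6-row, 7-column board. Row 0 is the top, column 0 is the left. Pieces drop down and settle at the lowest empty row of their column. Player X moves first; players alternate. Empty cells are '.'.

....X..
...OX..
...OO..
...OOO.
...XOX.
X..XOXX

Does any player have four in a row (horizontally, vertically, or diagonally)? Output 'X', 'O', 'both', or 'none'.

O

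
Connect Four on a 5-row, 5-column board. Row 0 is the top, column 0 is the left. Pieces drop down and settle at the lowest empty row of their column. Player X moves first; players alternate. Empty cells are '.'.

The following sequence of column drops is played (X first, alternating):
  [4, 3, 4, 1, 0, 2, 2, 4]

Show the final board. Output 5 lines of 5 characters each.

Answer: .....
.....
....O
..X.X
XOOOX

Derivation:
Move 1: X drops in col 4, lands at row 4
Move 2: O drops in col 3, lands at row 4
Move 3: X drops in col 4, lands at row 3
Move 4: O drops in col 1, lands at row 4
Move 5: X drops in col 0, lands at row 4
Move 6: O drops in col 2, lands at row 4
Move 7: X drops in col 2, lands at row 3
Move 8: O drops in col 4, lands at row 2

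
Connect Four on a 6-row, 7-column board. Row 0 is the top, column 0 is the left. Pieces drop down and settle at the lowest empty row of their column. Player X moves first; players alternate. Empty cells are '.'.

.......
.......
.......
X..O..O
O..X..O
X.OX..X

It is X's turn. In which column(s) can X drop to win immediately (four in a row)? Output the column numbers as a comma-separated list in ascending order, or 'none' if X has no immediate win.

Answer: none

Derivation:
col 0: drop X → no win
col 1: drop X → no win
col 2: drop X → no win
col 3: drop X → no win
col 4: drop X → no win
col 5: drop X → no win
col 6: drop X → no win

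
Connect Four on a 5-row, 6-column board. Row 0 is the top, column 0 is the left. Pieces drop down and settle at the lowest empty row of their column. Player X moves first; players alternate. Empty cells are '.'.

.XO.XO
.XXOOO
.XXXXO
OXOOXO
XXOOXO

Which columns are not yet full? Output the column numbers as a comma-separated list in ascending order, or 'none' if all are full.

Answer: 0,3

Derivation:
col 0: top cell = '.' → open
col 1: top cell = 'X' → FULL
col 2: top cell = 'O' → FULL
col 3: top cell = '.' → open
col 4: top cell = 'X' → FULL
col 5: top cell = 'O' → FULL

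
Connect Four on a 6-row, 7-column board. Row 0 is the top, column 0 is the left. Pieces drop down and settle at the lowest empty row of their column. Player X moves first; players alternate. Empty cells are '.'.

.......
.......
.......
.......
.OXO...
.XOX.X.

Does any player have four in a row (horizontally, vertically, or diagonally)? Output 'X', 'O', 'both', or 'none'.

none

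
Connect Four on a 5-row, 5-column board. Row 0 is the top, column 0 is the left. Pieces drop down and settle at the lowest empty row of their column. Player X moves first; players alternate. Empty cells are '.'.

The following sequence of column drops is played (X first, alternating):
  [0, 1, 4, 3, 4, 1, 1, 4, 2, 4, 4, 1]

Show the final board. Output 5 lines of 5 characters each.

Answer: ....X
.O..O
.X..O
.O..X
XOXOX

Derivation:
Move 1: X drops in col 0, lands at row 4
Move 2: O drops in col 1, lands at row 4
Move 3: X drops in col 4, lands at row 4
Move 4: O drops in col 3, lands at row 4
Move 5: X drops in col 4, lands at row 3
Move 6: O drops in col 1, lands at row 3
Move 7: X drops in col 1, lands at row 2
Move 8: O drops in col 4, lands at row 2
Move 9: X drops in col 2, lands at row 4
Move 10: O drops in col 4, lands at row 1
Move 11: X drops in col 4, lands at row 0
Move 12: O drops in col 1, lands at row 1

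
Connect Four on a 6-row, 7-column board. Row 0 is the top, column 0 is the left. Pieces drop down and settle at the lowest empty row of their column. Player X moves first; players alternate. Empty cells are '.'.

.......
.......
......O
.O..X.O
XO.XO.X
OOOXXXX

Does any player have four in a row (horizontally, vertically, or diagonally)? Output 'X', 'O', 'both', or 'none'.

X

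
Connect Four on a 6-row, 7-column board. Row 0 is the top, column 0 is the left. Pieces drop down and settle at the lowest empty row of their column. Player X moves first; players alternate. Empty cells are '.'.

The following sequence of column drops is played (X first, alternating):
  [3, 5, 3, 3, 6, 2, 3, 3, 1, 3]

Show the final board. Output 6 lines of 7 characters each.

Move 1: X drops in col 3, lands at row 5
Move 2: O drops in col 5, lands at row 5
Move 3: X drops in col 3, lands at row 4
Move 4: O drops in col 3, lands at row 3
Move 5: X drops in col 6, lands at row 5
Move 6: O drops in col 2, lands at row 5
Move 7: X drops in col 3, lands at row 2
Move 8: O drops in col 3, lands at row 1
Move 9: X drops in col 1, lands at row 5
Move 10: O drops in col 3, lands at row 0

Answer: ...O...
...O...
...X...
...O...
...X...
.XOX.OX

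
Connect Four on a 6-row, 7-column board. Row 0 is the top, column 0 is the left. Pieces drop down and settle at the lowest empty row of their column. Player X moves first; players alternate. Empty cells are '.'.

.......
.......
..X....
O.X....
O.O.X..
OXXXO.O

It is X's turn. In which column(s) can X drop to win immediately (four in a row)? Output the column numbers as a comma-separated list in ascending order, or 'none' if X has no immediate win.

col 0: drop X → no win
col 1: drop X → no win
col 2: drop X → no win
col 3: drop X → no win
col 4: drop X → no win
col 5: drop X → no win
col 6: drop X → no win

Answer: none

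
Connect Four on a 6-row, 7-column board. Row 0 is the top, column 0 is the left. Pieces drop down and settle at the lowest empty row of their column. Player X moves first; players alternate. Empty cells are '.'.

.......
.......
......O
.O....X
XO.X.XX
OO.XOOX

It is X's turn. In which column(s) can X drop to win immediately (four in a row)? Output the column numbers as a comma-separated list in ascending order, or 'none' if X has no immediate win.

Answer: 4

Derivation:
col 0: drop X → no win
col 1: drop X → no win
col 2: drop X → no win
col 3: drop X → no win
col 4: drop X → WIN!
col 5: drop X → no win
col 6: drop X → no win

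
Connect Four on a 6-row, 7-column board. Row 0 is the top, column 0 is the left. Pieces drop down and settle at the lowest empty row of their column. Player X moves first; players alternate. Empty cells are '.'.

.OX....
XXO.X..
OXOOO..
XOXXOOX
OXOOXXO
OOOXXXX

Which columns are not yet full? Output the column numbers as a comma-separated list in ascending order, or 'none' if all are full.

col 0: top cell = '.' → open
col 1: top cell = 'O' → FULL
col 2: top cell = 'X' → FULL
col 3: top cell = '.' → open
col 4: top cell = '.' → open
col 5: top cell = '.' → open
col 6: top cell = '.' → open

Answer: 0,3,4,5,6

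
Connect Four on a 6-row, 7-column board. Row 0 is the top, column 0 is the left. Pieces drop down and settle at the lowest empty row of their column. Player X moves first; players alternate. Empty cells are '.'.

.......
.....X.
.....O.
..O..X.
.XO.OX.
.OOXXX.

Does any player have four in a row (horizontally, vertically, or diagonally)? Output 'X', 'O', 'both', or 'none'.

none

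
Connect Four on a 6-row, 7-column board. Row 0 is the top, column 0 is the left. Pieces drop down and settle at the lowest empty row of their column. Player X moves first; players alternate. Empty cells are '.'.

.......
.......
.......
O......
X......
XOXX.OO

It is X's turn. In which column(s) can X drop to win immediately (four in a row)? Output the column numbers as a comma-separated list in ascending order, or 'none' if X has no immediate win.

Answer: none

Derivation:
col 0: drop X → no win
col 1: drop X → no win
col 2: drop X → no win
col 3: drop X → no win
col 4: drop X → no win
col 5: drop X → no win
col 6: drop X → no win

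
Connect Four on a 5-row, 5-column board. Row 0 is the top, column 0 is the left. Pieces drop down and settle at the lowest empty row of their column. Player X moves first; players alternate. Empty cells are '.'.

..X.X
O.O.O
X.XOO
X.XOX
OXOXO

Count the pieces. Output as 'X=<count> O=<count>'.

X=9 O=9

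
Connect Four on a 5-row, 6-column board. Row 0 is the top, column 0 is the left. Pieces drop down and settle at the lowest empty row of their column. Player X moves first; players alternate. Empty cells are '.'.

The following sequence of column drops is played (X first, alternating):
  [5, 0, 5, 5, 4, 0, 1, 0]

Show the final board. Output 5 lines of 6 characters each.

Answer: ......
......
O....O
O....X
OX..XX

Derivation:
Move 1: X drops in col 5, lands at row 4
Move 2: O drops in col 0, lands at row 4
Move 3: X drops in col 5, lands at row 3
Move 4: O drops in col 5, lands at row 2
Move 5: X drops in col 4, lands at row 4
Move 6: O drops in col 0, lands at row 3
Move 7: X drops in col 1, lands at row 4
Move 8: O drops in col 0, lands at row 2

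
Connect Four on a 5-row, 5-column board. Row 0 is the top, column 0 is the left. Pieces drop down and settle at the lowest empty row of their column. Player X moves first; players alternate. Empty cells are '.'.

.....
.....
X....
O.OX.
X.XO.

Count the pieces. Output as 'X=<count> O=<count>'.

X=4 O=3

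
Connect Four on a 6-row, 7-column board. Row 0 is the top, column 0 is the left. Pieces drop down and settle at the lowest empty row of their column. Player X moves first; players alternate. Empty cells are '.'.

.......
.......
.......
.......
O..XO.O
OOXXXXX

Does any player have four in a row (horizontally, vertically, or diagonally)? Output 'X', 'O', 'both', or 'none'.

X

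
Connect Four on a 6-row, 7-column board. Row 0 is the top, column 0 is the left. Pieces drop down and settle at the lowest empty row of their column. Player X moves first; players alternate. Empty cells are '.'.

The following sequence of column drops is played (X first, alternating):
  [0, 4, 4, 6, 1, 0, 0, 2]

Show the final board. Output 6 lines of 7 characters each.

Move 1: X drops in col 0, lands at row 5
Move 2: O drops in col 4, lands at row 5
Move 3: X drops in col 4, lands at row 4
Move 4: O drops in col 6, lands at row 5
Move 5: X drops in col 1, lands at row 5
Move 6: O drops in col 0, lands at row 4
Move 7: X drops in col 0, lands at row 3
Move 8: O drops in col 2, lands at row 5

Answer: .......
.......
.......
X......
O...X..
XXO.O.O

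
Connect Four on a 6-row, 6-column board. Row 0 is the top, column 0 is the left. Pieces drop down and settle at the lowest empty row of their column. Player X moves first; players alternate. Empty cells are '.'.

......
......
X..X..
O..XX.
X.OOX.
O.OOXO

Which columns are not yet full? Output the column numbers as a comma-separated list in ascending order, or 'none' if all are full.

col 0: top cell = '.' → open
col 1: top cell = '.' → open
col 2: top cell = '.' → open
col 3: top cell = '.' → open
col 4: top cell = '.' → open
col 5: top cell = '.' → open

Answer: 0,1,2,3,4,5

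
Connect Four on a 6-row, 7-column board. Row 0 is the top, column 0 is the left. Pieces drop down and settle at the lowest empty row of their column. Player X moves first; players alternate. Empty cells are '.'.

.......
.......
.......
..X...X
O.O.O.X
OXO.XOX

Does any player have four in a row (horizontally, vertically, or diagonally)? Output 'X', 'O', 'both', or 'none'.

none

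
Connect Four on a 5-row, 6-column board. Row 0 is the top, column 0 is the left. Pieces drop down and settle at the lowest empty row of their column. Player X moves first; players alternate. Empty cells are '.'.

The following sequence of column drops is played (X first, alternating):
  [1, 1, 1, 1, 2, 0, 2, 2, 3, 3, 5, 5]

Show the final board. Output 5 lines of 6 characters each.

Move 1: X drops in col 1, lands at row 4
Move 2: O drops in col 1, lands at row 3
Move 3: X drops in col 1, lands at row 2
Move 4: O drops in col 1, lands at row 1
Move 5: X drops in col 2, lands at row 4
Move 6: O drops in col 0, lands at row 4
Move 7: X drops in col 2, lands at row 3
Move 8: O drops in col 2, lands at row 2
Move 9: X drops in col 3, lands at row 4
Move 10: O drops in col 3, lands at row 3
Move 11: X drops in col 5, lands at row 4
Move 12: O drops in col 5, lands at row 3

Answer: ......
.O....
.XO...
.OXO.O
OXXX.X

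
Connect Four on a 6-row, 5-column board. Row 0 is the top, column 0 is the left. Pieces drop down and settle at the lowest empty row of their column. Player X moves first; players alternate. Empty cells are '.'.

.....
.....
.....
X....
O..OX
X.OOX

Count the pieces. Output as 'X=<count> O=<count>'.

X=4 O=4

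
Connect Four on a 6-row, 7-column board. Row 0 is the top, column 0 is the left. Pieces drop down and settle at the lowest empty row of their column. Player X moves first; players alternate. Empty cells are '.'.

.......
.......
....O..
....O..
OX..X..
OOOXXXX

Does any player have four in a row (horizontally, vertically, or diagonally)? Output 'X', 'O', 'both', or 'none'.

X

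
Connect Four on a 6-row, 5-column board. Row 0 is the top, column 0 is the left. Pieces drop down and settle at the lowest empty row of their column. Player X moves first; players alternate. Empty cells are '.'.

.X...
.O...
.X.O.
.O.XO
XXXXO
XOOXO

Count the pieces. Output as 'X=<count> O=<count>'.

X=9 O=8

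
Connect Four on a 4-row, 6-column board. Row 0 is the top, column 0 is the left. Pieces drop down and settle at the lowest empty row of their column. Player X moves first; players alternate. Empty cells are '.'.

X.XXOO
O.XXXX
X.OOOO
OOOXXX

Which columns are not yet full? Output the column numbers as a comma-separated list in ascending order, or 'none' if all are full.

Answer: 1

Derivation:
col 0: top cell = 'X' → FULL
col 1: top cell = '.' → open
col 2: top cell = 'X' → FULL
col 3: top cell = 'X' → FULL
col 4: top cell = 'O' → FULL
col 5: top cell = 'O' → FULL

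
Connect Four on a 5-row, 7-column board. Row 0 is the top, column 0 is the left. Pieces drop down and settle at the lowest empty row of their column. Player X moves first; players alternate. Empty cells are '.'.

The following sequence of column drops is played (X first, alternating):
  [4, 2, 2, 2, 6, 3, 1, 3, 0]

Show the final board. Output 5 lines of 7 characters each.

Answer: .......
.......
..O....
..XO...
XXOOX.X

Derivation:
Move 1: X drops in col 4, lands at row 4
Move 2: O drops in col 2, lands at row 4
Move 3: X drops in col 2, lands at row 3
Move 4: O drops in col 2, lands at row 2
Move 5: X drops in col 6, lands at row 4
Move 6: O drops in col 3, lands at row 4
Move 7: X drops in col 1, lands at row 4
Move 8: O drops in col 3, lands at row 3
Move 9: X drops in col 0, lands at row 4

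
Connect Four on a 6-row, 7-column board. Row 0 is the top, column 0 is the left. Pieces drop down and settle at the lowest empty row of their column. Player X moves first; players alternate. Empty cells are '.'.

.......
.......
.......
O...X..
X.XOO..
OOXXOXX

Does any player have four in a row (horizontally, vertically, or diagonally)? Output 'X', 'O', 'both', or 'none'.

none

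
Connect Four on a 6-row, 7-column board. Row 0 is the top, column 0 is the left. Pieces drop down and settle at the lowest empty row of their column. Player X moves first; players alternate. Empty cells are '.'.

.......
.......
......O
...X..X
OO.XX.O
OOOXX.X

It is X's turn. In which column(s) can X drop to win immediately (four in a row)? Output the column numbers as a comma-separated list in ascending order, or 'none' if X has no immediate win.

col 0: drop X → no win
col 1: drop X → no win
col 2: drop X → no win
col 3: drop X → WIN!
col 4: drop X → no win
col 5: drop X → WIN!
col 6: drop X → no win

Answer: 3,5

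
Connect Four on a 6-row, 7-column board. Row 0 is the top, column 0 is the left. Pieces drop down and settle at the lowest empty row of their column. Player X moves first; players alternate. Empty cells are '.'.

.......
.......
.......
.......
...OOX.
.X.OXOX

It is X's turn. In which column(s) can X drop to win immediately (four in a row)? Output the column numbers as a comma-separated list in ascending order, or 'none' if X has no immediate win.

col 0: drop X → no win
col 1: drop X → no win
col 2: drop X → no win
col 3: drop X → no win
col 4: drop X → no win
col 5: drop X → no win
col 6: drop X → no win

Answer: none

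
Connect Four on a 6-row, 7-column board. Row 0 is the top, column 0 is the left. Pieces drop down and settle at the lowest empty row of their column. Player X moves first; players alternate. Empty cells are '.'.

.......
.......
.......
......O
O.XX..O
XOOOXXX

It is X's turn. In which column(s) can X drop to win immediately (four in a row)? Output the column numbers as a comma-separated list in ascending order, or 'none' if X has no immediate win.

col 0: drop X → no win
col 1: drop X → no win
col 2: drop X → no win
col 3: drop X → no win
col 4: drop X → no win
col 5: drop X → no win
col 6: drop X → no win

Answer: none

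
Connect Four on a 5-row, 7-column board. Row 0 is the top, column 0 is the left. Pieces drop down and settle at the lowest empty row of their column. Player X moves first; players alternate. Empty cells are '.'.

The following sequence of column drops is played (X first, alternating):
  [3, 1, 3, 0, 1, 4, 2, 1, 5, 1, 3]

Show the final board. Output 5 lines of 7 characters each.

Move 1: X drops in col 3, lands at row 4
Move 2: O drops in col 1, lands at row 4
Move 3: X drops in col 3, lands at row 3
Move 4: O drops in col 0, lands at row 4
Move 5: X drops in col 1, lands at row 3
Move 6: O drops in col 4, lands at row 4
Move 7: X drops in col 2, lands at row 4
Move 8: O drops in col 1, lands at row 2
Move 9: X drops in col 5, lands at row 4
Move 10: O drops in col 1, lands at row 1
Move 11: X drops in col 3, lands at row 2

Answer: .......
.O.....
.O.X...
.X.X...
OOXXOX.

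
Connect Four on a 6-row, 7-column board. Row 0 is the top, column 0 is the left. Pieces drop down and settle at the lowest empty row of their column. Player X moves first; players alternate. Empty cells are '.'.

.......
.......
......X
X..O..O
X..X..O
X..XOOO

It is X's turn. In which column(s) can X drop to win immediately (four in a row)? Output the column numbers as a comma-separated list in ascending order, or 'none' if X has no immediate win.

Answer: 0

Derivation:
col 0: drop X → WIN!
col 1: drop X → no win
col 2: drop X → no win
col 3: drop X → no win
col 4: drop X → no win
col 5: drop X → no win
col 6: drop X → no win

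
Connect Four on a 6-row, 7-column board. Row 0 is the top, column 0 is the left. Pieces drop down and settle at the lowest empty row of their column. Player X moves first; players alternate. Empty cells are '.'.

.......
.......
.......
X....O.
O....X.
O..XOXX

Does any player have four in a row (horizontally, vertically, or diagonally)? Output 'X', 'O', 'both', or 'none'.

none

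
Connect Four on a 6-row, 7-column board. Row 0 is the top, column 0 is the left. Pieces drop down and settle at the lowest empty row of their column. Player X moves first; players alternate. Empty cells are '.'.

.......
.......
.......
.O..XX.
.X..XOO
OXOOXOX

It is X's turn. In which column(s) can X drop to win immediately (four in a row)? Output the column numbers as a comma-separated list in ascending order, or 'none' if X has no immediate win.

Answer: 4

Derivation:
col 0: drop X → no win
col 1: drop X → no win
col 2: drop X → no win
col 3: drop X → no win
col 4: drop X → WIN!
col 5: drop X → no win
col 6: drop X → no win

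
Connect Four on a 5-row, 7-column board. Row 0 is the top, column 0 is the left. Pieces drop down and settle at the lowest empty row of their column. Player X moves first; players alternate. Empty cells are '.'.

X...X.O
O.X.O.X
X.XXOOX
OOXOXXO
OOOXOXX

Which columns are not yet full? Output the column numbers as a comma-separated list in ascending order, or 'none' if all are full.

Answer: 1,2,3,5

Derivation:
col 0: top cell = 'X' → FULL
col 1: top cell = '.' → open
col 2: top cell = '.' → open
col 3: top cell = '.' → open
col 4: top cell = 'X' → FULL
col 5: top cell = '.' → open
col 6: top cell = 'O' → FULL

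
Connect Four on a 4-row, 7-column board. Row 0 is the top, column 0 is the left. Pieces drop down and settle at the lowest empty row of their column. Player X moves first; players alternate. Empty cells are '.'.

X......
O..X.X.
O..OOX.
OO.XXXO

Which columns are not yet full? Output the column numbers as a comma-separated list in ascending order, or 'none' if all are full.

Answer: 1,2,3,4,5,6

Derivation:
col 0: top cell = 'X' → FULL
col 1: top cell = '.' → open
col 2: top cell = '.' → open
col 3: top cell = '.' → open
col 4: top cell = '.' → open
col 5: top cell = '.' → open
col 6: top cell = '.' → open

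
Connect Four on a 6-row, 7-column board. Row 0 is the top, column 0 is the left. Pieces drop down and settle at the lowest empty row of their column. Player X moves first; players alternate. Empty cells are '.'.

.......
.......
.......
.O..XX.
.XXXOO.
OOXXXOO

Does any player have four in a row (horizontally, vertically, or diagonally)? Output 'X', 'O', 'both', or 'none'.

none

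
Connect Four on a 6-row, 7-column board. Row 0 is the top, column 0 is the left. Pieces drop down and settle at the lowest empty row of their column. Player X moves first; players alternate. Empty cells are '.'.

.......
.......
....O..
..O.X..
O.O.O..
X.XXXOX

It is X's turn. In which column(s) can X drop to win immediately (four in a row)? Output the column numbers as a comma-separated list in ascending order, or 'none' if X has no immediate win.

Answer: 1

Derivation:
col 0: drop X → no win
col 1: drop X → WIN!
col 2: drop X → no win
col 3: drop X → no win
col 4: drop X → no win
col 5: drop X → no win
col 6: drop X → no win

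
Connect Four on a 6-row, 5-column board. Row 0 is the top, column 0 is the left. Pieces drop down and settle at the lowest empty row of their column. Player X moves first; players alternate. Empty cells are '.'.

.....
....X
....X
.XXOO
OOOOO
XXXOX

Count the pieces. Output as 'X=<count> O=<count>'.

X=8 O=8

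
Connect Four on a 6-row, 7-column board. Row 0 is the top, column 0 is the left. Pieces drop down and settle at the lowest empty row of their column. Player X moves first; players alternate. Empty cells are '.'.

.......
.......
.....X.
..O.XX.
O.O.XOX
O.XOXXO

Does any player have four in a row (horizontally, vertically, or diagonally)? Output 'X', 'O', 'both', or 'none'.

none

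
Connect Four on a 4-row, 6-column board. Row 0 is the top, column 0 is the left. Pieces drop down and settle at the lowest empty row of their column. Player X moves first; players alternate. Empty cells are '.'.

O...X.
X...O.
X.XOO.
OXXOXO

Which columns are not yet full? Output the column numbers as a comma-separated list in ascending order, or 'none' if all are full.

col 0: top cell = 'O' → FULL
col 1: top cell = '.' → open
col 2: top cell = '.' → open
col 3: top cell = '.' → open
col 4: top cell = 'X' → FULL
col 5: top cell = '.' → open

Answer: 1,2,3,5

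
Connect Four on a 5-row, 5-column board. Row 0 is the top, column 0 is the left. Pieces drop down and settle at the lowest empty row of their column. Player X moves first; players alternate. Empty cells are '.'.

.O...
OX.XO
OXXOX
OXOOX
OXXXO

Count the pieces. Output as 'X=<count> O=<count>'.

X=10 O=10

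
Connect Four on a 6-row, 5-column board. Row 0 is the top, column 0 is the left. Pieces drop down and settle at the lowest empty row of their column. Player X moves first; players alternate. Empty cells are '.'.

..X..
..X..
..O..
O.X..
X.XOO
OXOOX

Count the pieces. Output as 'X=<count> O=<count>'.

X=7 O=7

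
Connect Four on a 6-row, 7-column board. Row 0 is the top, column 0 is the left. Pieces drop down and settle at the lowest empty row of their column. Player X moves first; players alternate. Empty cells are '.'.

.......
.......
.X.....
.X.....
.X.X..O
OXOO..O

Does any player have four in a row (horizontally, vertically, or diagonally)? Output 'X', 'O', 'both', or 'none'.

X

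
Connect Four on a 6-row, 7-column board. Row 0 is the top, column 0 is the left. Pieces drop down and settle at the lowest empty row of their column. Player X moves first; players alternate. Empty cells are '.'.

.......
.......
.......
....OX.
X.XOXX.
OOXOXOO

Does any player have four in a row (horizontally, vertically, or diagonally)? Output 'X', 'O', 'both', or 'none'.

none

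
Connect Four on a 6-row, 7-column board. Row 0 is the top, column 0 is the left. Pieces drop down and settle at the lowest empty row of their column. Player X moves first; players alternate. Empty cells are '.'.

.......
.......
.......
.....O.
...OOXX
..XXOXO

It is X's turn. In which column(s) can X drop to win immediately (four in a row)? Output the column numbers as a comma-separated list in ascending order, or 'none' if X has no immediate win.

col 0: drop X → no win
col 1: drop X → no win
col 2: drop X → no win
col 3: drop X → no win
col 4: drop X → no win
col 5: drop X → no win
col 6: drop X → no win

Answer: none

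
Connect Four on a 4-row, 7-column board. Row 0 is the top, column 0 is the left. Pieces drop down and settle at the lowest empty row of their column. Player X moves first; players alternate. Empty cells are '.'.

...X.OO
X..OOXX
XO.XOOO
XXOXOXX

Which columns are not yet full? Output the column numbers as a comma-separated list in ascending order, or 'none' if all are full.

col 0: top cell = '.' → open
col 1: top cell = '.' → open
col 2: top cell = '.' → open
col 3: top cell = 'X' → FULL
col 4: top cell = '.' → open
col 5: top cell = 'O' → FULL
col 6: top cell = 'O' → FULL

Answer: 0,1,2,4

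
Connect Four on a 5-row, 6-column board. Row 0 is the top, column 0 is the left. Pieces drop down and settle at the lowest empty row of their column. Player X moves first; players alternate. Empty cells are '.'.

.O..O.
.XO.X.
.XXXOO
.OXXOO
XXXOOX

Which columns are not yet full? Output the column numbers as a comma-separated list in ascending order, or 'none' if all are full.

Answer: 0,2,3,5

Derivation:
col 0: top cell = '.' → open
col 1: top cell = 'O' → FULL
col 2: top cell = '.' → open
col 3: top cell = '.' → open
col 4: top cell = 'O' → FULL
col 5: top cell = '.' → open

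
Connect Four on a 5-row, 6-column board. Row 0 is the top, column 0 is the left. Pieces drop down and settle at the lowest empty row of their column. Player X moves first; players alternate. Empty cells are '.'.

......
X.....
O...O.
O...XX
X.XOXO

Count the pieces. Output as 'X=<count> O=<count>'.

X=6 O=5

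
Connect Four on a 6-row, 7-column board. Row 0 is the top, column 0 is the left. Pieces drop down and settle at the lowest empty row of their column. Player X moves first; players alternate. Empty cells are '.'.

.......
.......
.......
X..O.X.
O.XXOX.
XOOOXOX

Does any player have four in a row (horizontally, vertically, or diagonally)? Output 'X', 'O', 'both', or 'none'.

none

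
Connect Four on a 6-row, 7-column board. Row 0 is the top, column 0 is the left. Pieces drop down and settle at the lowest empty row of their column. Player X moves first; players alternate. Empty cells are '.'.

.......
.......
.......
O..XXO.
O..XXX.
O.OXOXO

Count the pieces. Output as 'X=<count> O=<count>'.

X=7 O=7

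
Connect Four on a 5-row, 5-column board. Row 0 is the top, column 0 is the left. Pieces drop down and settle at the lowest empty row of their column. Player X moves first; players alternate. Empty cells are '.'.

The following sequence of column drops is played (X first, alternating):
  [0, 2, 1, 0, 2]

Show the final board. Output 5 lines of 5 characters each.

Answer: .....
.....
.....
O.X..
XXO..

Derivation:
Move 1: X drops in col 0, lands at row 4
Move 2: O drops in col 2, lands at row 4
Move 3: X drops in col 1, lands at row 4
Move 4: O drops in col 0, lands at row 3
Move 5: X drops in col 2, lands at row 3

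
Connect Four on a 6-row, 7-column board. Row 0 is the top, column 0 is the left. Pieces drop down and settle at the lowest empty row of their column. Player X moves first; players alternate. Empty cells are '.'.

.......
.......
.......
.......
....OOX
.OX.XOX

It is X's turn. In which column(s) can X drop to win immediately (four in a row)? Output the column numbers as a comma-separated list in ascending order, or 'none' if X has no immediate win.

col 0: drop X → no win
col 1: drop X → no win
col 2: drop X → no win
col 3: drop X → no win
col 4: drop X → no win
col 5: drop X → no win
col 6: drop X → no win

Answer: none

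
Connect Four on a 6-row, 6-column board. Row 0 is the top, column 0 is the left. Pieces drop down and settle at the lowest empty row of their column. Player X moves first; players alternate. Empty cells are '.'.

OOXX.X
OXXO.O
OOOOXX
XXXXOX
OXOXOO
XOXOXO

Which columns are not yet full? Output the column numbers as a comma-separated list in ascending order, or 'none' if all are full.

col 0: top cell = 'O' → FULL
col 1: top cell = 'O' → FULL
col 2: top cell = 'X' → FULL
col 3: top cell = 'X' → FULL
col 4: top cell = '.' → open
col 5: top cell = 'X' → FULL

Answer: 4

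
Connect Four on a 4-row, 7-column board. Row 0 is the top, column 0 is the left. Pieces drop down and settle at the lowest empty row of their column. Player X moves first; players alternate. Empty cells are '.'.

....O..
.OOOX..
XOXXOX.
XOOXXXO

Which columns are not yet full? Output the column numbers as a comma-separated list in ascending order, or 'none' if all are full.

col 0: top cell = '.' → open
col 1: top cell = '.' → open
col 2: top cell = '.' → open
col 3: top cell = '.' → open
col 4: top cell = 'O' → FULL
col 5: top cell = '.' → open
col 6: top cell = '.' → open

Answer: 0,1,2,3,5,6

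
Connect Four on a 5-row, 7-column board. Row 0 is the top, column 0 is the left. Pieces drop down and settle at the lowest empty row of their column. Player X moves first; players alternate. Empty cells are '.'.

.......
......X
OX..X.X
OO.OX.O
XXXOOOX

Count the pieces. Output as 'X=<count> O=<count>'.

X=9 O=8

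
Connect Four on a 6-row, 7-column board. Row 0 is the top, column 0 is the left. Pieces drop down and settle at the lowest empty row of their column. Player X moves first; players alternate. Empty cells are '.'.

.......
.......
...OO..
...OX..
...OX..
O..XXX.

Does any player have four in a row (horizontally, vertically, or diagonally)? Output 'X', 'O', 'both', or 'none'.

none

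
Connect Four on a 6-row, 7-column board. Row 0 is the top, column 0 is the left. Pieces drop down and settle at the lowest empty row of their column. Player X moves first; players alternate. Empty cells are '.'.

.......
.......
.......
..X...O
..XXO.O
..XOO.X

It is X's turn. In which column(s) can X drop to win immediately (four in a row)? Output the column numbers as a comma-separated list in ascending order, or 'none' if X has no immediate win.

col 0: drop X → no win
col 1: drop X → no win
col 2: drop X → WIN!
col 3: drop X → no win
col 4: drop X → no win
col 5: drop X → no win
col 6: drop X → no win

Answer: 2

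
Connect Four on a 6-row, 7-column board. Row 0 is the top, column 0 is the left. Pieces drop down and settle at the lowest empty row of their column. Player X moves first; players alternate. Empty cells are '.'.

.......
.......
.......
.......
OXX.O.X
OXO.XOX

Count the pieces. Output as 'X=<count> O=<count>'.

X=6 O=5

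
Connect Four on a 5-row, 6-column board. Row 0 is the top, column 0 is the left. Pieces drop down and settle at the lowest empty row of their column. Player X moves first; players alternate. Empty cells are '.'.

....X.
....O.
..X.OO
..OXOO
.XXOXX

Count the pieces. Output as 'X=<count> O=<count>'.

X=7 O=7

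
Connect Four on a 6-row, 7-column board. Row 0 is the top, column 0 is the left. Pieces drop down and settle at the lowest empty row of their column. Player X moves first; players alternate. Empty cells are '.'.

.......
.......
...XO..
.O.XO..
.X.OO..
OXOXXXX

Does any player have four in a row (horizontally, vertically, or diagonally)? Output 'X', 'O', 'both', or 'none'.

X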